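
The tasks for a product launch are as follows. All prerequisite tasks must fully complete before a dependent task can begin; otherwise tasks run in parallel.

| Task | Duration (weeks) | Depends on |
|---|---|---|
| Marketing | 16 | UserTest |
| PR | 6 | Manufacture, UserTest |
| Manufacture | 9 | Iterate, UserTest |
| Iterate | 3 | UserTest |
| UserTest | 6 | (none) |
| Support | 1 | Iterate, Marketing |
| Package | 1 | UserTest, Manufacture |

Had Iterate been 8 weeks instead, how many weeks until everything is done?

29

As given, the longest chain is UserTest→Iterate→Manufacture→PR = 6+3+9+6 = 24, so the finish is 24 weeks.
Iterate lies on that path, so at 8 weeks the path becomes 29 weeks.
No other chain overtakes it, so the finish is 29 weeks.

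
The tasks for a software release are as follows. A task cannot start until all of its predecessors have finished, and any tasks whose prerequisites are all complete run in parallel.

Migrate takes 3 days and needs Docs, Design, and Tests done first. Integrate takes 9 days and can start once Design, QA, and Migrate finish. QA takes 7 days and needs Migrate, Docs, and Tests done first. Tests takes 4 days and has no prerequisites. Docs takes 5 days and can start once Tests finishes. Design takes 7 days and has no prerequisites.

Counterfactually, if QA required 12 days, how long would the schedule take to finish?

Actual critical path: Tests→Docs→Migrate→QA→Integrate = 4+5+3+7+9 = 28 ⇒ 28 days.
Since QA is critical, the +5 change carries straight to that chain (now 33 days).
No other chain overtakes it, so the finish is 33 days.

33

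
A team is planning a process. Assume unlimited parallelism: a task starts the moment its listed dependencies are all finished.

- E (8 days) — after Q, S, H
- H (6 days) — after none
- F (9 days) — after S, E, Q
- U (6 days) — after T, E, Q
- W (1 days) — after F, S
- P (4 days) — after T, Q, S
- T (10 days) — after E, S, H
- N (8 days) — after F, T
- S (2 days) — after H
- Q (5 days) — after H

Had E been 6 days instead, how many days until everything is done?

Actual critical path: H→Q→E→T→N = 6+5+8+10+8 = 37 ⇒ 37 days.
E is on the critical path; changing it to 6 makes that path 35 days.
That remains the longest chain; total 35 days.

35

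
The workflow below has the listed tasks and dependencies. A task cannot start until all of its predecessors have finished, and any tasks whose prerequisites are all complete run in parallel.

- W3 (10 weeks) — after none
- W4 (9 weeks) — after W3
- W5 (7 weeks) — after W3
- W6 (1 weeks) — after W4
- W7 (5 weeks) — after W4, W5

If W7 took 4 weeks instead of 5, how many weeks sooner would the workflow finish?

1

As given, the longest chain is W3→W4→W7 = 10+9+5 = 24, so the finish is 24 weeks.
Since W7 is critical, the -1 change carries straight to that chain (now 23 weeks).
No other chain overtakes it, so the finish is 23 weeks.
Change in finish: 23 − 24 = -1 weeks.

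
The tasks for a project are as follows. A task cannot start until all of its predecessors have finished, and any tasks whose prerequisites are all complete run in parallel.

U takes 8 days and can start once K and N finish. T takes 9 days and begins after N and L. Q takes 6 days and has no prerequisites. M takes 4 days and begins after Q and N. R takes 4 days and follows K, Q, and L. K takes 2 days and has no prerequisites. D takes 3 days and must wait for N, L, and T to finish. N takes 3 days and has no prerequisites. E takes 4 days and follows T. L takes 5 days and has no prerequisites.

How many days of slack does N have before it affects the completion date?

2

Critical path: L→T→E = 5+9+4 = 18, so the finish is 18 days.
The longest chain containing N totals 16 days.
So N can slip 5 − 3 = 2 days.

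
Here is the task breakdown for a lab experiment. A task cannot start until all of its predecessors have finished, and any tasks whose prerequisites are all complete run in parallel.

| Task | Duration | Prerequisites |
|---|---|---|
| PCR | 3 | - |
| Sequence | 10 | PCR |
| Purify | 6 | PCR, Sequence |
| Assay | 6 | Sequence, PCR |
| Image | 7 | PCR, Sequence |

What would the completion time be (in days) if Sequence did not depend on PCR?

17

Original critical path: PCR→Sequence→Image = 3+10+7 = 20 ⇒ 20 days.
Without PCR→Sequence, Sequence's earliest start moves from 3 to 0.
After: Sequence→Image = 10+7 = 17 → 17 days.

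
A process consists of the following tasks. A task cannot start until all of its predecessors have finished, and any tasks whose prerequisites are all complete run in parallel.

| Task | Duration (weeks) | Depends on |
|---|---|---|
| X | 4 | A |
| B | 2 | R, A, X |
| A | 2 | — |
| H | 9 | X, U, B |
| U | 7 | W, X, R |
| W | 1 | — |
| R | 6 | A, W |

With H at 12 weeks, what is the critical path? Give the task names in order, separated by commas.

A, R, U, H

As given, the longest chain is A→R→U→H = 2+6+7+9 = 24, so the finish is 24 weeks.
H is on the critical path; changing it to 12 makes that path 27 weeks.
That remains the longest chain; total 27 weeks.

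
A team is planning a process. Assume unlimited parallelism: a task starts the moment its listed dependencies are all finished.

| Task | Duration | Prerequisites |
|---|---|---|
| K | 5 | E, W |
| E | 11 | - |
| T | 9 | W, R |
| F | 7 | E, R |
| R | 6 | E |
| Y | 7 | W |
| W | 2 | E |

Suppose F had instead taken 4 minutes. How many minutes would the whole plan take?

Baseline: E→R→T = 11+6+9 = 26 → 26 minutes.
F has 2 minutes of float (longest path through it is 24).
No other chain overtakes it, so the finish is 26 minutes.

26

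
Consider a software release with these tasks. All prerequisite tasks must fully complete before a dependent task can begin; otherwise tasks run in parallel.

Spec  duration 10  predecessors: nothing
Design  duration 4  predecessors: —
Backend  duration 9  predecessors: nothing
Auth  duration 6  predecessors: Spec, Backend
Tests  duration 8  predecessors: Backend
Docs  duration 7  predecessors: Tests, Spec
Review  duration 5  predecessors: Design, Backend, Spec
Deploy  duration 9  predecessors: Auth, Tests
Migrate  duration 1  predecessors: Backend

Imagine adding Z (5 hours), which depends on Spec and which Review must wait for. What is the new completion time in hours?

26

Originally the software release takes 26 hours.
With Z inserted, Review now waits for max(Design, Backend, Spec, Z).
New critical path: Backend→Tests→Deploy = 9+8+9 = 26 ⇒ 26 hours.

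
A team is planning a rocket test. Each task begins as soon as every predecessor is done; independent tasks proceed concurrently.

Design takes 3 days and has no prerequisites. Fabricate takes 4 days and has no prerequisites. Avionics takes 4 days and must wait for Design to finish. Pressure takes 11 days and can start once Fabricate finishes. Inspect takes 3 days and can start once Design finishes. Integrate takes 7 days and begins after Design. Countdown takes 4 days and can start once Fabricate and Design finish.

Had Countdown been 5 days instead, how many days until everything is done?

Critical path before the change: Fabricate→Pressure = 4+11 = 15 giving 15 days.
Countdown has 7 days of float (longest path through it is 8).
No other chain overtakes it, so the finish is 15 days.

15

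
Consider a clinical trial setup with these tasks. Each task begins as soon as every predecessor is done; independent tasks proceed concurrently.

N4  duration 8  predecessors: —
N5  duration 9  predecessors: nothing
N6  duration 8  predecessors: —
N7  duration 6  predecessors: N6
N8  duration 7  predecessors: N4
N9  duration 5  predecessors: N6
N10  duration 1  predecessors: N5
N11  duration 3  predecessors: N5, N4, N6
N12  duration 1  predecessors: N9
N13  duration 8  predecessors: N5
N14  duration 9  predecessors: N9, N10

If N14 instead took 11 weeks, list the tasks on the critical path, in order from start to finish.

As given, the longest chain is N6→N9→N14 = 8+5+9 = 22, so the finish is 22 weeks.
N14 lies on that path, so at 11 weeks the path becomes 24 weeks.
No other chain overtakes it, so the finish is 24 weeks.

N6, N9, N14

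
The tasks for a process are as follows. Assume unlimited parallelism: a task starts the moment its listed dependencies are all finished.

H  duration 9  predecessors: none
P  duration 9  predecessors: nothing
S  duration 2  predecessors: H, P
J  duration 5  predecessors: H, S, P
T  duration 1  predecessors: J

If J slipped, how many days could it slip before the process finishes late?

0

H→S→J→T = 9+2+5+1 = 17 sets the makespan at 17 days.
The longest chain containing J totals 17 days.
Float = 17 − 17 = 0.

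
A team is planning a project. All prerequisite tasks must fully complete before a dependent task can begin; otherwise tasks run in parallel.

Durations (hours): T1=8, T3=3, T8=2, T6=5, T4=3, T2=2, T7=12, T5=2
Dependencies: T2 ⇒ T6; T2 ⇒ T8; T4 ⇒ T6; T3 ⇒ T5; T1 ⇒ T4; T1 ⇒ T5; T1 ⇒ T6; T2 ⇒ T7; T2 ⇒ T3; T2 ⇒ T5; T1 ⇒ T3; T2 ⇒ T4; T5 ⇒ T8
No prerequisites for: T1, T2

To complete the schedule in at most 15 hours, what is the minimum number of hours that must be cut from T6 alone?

1

Current finish: 16 hours; target: 15.
T6 is on every critical path, so each hour cut from T6 cuts the finish by one (this holds down to a finish of 15).
Need 16 − 15 = 1 hour off T6 → T6 becomes 4 hours, finish becomes 15.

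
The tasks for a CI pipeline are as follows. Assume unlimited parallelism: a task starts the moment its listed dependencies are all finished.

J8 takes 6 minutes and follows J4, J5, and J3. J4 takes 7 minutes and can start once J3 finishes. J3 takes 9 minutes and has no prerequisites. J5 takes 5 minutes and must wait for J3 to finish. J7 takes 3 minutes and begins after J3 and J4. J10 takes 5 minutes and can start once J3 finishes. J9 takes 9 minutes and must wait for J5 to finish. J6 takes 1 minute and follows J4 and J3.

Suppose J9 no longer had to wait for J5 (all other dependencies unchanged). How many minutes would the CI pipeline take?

With the dependency in place, J3→J5→J9 = 9+5+9 = 23 sets the finish at 23 minutes.
Without J5→J9, J9's earliest start moves from 14 to 0.
New critical path: J3→J4→J8 = 9+7+6 = 22 ⇒ 22 minutes.

22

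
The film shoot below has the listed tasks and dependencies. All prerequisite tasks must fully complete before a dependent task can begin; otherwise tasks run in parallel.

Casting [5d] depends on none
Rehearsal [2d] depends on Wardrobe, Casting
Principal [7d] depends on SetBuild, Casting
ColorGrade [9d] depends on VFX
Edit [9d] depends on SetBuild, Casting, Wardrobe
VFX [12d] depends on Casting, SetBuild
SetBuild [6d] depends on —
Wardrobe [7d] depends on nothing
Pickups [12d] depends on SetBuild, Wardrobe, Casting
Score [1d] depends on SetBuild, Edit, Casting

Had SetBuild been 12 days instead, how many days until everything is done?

Baseline: SetBuild→VFX→ColorGrade = 6+12+9 = 27 → 27 days.
SetBuild is on the critical path; changing it to 12 makes that path 33 days.
No other chain overtakes it, so the finish is 33 days.

33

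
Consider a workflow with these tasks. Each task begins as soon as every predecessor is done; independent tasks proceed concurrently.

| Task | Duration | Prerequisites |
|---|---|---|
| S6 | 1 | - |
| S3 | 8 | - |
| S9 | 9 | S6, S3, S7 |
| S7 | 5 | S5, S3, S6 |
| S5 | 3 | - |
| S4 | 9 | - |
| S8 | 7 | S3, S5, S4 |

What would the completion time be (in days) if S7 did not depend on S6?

22

With the dependency in place, S3→S7→S9 = 8+5+9 = 22 sets the finish at 22 days.
Dropping S6→S7 doesn't change S7's earliest start (8); another predecessor still binds.
New critical path: S3→S7→S9 = 8+5+9 = 22 ⇒ 22 days.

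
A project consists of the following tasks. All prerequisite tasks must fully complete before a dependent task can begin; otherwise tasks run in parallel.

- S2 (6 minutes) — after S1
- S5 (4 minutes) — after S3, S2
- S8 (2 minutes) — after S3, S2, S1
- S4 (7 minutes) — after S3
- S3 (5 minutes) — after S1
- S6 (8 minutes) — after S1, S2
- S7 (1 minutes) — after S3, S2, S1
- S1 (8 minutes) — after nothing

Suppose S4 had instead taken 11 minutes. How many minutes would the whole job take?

24

Baseline: S1→S2→S6 = 8+6+8 = 22 → 22 minutes.
S4 is off the critical path — its longest chain is 20 minutes, giving 2 of slack.
New critical path: S1→S3→S4 = 8+5+11 = 24 ⇒ 24 minutes.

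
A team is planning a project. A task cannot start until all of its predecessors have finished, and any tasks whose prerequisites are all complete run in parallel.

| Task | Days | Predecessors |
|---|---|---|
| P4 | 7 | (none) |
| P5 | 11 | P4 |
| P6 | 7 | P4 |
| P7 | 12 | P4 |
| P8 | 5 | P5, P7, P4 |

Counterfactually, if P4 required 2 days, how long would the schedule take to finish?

Baseline: P4→P7→P8 = 7+12+5 = 24 → 24 days.
P4 is on the critical path; changing it to 2 makes that path 19 days.
The critical path is still P4→P7→P8; finish is now 19 days.

19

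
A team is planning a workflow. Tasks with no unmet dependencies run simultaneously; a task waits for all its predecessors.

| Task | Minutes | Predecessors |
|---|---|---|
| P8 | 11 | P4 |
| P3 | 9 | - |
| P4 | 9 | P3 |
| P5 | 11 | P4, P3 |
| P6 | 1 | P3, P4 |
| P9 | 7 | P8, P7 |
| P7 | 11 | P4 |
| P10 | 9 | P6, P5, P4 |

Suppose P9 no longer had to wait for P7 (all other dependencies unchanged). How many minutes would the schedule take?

Original critical path: P3→P4→P5→P10 = 9+9+11+9 = 38 ⇒ 38 minutes.
Dropping P7→P9 doesn't change P9's earliest start (29); another predecessor still binds.
New critical path: P3→P4→P5→P10 = 9+9+11+9 = 38 ⇒ 38 minutes.

38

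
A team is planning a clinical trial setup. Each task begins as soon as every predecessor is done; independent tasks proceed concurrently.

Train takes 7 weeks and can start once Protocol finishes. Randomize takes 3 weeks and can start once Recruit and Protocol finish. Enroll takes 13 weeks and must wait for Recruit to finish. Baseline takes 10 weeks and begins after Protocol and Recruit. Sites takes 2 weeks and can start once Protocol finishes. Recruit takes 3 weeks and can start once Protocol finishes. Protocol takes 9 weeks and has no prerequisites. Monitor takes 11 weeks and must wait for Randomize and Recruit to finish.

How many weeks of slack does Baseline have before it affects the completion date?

4

Critical path: Protocol→Recruit→Randomize→Monitor = 9+3+3+11 = 26, so the finish is 26 weeks.
Baseline finishes as early as 22 and must finish by 26.
Slack of Baseline = 16 − 12 = 4 weeks.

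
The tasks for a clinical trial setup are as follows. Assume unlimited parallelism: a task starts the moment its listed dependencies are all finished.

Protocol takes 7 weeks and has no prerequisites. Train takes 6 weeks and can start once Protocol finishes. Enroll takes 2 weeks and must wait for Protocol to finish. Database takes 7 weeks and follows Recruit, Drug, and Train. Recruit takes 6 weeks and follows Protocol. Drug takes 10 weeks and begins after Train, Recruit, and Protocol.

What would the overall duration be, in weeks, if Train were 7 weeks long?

31

Actual critical path: Protocol→Train→Drug→Database = 7+6+10+7 = 30 ⇒ 30 weeks.
Train is on the critical path; changing it to 7 makes that path 31 weeks.
That remains the longest chain; total 31 weeks.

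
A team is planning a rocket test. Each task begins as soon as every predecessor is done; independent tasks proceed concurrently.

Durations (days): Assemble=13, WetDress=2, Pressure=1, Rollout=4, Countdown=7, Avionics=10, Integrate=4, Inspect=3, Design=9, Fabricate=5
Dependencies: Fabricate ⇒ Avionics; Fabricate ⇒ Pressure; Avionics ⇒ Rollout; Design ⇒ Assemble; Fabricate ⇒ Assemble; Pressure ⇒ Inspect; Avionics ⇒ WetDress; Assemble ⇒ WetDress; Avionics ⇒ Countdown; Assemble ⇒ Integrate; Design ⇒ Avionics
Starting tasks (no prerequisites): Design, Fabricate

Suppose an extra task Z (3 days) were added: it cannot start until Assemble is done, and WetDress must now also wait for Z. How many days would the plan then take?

27

Originally the plan takes 26 days.
With Z inserted, WetDress now waits for max(Avionics, Assemble, Z).
New critical path: Design→Assemble→Z→WetDress = 9+13+3+2 = 27 ⇒ 27 days.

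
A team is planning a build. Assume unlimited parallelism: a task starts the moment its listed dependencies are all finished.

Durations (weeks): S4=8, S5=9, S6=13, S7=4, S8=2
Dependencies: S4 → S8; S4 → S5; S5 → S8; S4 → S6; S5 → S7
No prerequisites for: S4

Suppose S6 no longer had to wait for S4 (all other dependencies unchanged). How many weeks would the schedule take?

With the dependency in place, S4→S5→S7 = 8+9+4 = 21 sets the finish at 21 weeks.
Without S4→S6, S6's earliest start moves from 8 to 0.
The longest chain is now S4→S5→S7 = 8+9+4 = 21, so the schedule takes 21 weeks.

21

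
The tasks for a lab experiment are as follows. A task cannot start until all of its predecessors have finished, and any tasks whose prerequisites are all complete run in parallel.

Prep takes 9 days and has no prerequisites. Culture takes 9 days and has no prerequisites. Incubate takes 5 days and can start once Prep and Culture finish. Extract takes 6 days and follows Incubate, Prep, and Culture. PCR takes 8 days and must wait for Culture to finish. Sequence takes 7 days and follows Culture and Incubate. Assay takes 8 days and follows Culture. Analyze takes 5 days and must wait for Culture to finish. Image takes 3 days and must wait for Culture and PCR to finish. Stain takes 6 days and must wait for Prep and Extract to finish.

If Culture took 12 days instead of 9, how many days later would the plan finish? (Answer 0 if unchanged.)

3

Baseline: Culture→Incubate→Extract→Stain = 9+5+6+6 = 26 → 26 days.
Since Culture is critical, the +3 change carries straight to that chain (now 29 days).
That remains the longest chain; total 29 days.
Change in finish: 29 − 26 = +3 days.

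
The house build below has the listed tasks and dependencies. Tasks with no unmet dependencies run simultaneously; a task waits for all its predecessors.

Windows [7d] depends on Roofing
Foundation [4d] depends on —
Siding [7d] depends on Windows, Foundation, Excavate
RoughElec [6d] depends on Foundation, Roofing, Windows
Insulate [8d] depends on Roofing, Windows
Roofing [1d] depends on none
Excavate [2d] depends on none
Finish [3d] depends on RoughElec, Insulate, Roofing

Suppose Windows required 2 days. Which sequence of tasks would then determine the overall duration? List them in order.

Roofing, Windows, Insulate, Finish

Baseline: Roofing→Windows→Insulate→Finish = 1+7+8+3 = 19 → 19 days.
Since Windows is critical, the -5 change carries straight to that chain (now 14 days).
No other chain overtakes it, so the finish is 14 days.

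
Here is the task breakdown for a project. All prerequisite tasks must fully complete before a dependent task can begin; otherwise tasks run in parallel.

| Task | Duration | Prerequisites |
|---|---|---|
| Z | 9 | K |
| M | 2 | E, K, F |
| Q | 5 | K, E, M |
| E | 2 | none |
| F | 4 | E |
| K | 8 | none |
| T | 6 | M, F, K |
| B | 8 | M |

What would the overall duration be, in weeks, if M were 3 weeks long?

Baseline: K→M→B = 8+2+8 = 18 → 18 weeks.
M lies on that path, so at 3 weeks the path becomes 19 weeks.
No other chain overtakes it, so the finish is 19 weeks.

19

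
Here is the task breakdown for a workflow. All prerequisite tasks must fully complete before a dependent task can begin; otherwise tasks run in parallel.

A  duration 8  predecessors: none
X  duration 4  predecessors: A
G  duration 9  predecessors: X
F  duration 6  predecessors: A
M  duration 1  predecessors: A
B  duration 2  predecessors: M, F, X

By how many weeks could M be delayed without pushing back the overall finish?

10

The longest chain is A→X→G = 8+4+9 = 21; overall finish 21 weeks.
M finishes as early as 9 and must finish by 19.
So M can slip 19 − 9 = 10 weeks.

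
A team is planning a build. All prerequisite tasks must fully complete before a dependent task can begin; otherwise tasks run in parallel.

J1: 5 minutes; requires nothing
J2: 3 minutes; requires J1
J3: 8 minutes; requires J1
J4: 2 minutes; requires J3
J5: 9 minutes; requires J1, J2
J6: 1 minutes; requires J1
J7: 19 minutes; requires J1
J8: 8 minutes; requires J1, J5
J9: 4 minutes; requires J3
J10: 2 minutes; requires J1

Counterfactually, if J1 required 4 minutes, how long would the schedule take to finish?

Baseline: J1→J2→J5→J8 = 5+3+9+8 = 25 → 25 minutes.
J1 is on the critical path; changing it to 4 makes that path 24 minutes.
That remains the longest chain; total 24 minutes.

24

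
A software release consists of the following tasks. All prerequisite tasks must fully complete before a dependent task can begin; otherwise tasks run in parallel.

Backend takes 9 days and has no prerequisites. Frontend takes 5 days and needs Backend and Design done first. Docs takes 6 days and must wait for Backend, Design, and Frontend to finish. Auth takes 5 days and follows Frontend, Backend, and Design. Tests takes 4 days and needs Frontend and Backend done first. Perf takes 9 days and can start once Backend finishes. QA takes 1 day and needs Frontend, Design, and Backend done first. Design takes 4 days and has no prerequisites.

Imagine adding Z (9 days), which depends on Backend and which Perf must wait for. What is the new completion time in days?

27

Originally the software release takes 20 days.
With Z inserted, Perf now waits for max(Backend, Z).
New critical path: Backend→Z→Perf = 9+9+9 = 27 ⇒ 27 days.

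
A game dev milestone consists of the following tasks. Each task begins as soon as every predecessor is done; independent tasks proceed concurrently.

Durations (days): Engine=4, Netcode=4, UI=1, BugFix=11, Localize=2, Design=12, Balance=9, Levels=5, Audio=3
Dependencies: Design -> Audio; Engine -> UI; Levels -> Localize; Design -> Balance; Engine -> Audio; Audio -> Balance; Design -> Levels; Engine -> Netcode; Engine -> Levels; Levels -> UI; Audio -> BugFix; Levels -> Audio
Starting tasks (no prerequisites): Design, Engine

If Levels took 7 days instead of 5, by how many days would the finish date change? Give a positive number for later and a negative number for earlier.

2

Baseline: Design→Levels→Audio→BugFix = 12+5+3+11 = 31 → 31 days.
Since Levels is critical, the +2 change carries straight to that chain (now 33 days).
No other chain overtakes it, so the finish is 33 days.
Change in finish: 33 − 31 = +2 days.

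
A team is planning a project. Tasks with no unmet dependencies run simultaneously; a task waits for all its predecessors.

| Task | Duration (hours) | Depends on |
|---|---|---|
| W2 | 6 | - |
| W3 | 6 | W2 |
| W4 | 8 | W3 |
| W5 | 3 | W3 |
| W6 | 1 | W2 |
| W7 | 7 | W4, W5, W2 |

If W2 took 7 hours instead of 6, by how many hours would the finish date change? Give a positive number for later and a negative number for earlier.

1

Baseline: W2→W3→W4→W7 = 6+6+8+7 = 27 → 27 hours.
Since W2 is critical, the +1 change carries straight to that chain (now 28 hours).
That remains the longest chain; total 28 hours.
Change in finish: 28 − 27 = +1 hours.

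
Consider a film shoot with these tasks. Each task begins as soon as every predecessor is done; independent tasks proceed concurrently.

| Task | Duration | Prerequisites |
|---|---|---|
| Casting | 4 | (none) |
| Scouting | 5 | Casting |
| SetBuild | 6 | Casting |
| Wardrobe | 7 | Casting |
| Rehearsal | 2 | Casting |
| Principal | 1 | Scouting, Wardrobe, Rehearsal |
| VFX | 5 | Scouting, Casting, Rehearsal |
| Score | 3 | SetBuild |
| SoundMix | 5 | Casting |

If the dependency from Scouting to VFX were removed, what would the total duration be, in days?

Before: longest chain Casting→Scouting→VFX = 4+5+5 = 14, finish 14.
Without Scouting→VFX, VFX's earliest start moves from 9 to 6.
New critical path: Casting→SetBuild→Score = 4+6+3 = 13 ⇒ 13 days.

13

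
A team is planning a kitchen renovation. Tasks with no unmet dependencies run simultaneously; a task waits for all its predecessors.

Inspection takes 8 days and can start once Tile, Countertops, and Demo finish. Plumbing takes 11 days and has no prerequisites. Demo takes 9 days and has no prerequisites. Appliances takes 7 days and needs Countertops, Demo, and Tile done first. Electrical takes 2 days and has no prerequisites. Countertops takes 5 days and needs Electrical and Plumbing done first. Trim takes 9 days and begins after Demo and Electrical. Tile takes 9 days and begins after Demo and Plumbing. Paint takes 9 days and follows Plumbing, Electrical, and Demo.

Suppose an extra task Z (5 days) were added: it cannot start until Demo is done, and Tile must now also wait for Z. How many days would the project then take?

31

Originally the project takes 28 days.
With Z inserted, Tile now waits for max(Demo, Plumbing, Z).
New critical path: Demo→Z→Tile→Inspection = 9+5+9+8 = 31 ⇒ 31 days.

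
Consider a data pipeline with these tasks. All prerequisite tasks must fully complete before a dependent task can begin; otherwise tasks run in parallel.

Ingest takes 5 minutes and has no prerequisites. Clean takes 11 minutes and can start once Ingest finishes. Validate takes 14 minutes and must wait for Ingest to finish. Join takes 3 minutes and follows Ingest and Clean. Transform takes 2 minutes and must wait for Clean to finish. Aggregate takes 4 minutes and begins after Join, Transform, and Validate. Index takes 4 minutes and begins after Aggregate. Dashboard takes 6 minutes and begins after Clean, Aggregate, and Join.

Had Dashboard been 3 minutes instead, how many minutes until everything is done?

27

Critical path before the change: Ingest→Clean→Join→Aggregate→Dashboard = 5+11+3+4+6 = 29 giving 29 minutes.
Dashboard is on the critical path; changing it to 3 makes that path 26 minutes.
The binding chain switches to Ingest→Clean→Join→Aggregate→Index = 5+11+3+4+4 = 27; finish 27 minutes.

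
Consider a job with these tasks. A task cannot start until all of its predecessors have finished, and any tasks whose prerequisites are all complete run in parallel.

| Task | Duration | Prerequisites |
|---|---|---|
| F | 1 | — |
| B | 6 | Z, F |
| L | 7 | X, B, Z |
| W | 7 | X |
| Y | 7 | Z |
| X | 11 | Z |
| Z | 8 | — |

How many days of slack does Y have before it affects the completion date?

11

Z→X→W = 8+11+7 = 26 sets the makespan at 26 days.
The longest chain containing Y totals 15 days.
Float = 26 − 15 = 11.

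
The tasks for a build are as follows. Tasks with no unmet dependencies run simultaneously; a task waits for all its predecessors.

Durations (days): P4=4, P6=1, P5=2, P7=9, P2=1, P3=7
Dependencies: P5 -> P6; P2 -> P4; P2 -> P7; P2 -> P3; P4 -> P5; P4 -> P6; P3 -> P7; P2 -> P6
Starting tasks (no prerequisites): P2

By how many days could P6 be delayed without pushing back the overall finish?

The longest chain is P2→P3→P7 = 1+7+9 = 17; overall finish 17 days.
The longest chain containing P6 totals 8 days.
So P6 can slip 17 − 8 = 9 days.

9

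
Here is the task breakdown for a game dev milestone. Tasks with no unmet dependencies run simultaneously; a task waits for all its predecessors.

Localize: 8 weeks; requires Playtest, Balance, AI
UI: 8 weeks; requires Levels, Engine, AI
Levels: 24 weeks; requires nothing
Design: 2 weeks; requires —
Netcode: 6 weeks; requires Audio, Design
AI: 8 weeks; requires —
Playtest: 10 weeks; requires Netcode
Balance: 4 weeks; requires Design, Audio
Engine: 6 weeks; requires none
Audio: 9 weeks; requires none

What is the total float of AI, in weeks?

17

Audio→Netcode→Playtest→Localize = 9+6+10+8 = 33 sets the makespan at 33 weeks.
The longest chain containing AI totals 16 weeks.
Slack of AI = 17 − 0 = 17 weeks.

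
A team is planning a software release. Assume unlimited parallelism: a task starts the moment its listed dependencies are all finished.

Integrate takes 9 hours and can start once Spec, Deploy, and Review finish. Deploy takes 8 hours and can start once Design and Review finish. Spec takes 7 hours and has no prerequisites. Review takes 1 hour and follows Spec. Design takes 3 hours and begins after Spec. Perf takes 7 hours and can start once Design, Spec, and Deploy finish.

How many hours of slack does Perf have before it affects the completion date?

The longest chain is Spec→Design→Deploy→Integrate = 7+3+8+9 = 27; overall finish 27 hours.
Longest path through Perf: 25 hours (earliest finish 25, latest finish 27).
So Perf can slip 27 − 25 = 2 hours.

2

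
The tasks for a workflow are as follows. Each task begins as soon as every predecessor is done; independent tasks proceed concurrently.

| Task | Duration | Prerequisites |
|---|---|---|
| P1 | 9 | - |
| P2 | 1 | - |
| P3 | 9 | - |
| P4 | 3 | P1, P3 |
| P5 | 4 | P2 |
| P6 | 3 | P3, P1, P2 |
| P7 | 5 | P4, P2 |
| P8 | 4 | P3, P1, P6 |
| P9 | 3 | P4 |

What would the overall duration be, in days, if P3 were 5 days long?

17

Critical path before the change: P3→P4→P7 = 9+3+5 = 17 giving 17 days.
P3 lies on that path, so at 5 days the path becomes 13 days.
Now P1→P4→P7 = 9+3+5 = 17 is longest, so the finish becomes 17 days.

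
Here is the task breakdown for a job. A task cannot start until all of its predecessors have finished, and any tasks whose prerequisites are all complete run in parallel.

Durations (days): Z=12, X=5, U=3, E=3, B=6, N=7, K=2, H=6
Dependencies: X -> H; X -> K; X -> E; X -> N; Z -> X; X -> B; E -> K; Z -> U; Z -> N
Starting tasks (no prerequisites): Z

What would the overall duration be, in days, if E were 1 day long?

Critical path before the change: Z→X→N = 12+5+7 = 24 giving 24 days.
E is off the critical path — its longest chain is 22 days, giving 2 of slack.
The critical path is still Z→X→N; finish is now 24 days.

24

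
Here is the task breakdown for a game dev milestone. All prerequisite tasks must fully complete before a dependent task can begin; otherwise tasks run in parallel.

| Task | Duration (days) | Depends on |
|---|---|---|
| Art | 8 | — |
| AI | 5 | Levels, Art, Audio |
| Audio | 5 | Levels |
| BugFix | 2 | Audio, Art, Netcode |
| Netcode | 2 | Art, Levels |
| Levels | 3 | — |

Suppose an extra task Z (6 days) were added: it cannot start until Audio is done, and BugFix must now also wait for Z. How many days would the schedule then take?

Originally the schedule takes 13 days.
With Z inserted, BugFix now waits for max(Audio, Art, Netcode, Z).
New critical path: Levels→Audio→Z→BugFix = 3+5+6+2 = 16 ⇒ 16 days.

16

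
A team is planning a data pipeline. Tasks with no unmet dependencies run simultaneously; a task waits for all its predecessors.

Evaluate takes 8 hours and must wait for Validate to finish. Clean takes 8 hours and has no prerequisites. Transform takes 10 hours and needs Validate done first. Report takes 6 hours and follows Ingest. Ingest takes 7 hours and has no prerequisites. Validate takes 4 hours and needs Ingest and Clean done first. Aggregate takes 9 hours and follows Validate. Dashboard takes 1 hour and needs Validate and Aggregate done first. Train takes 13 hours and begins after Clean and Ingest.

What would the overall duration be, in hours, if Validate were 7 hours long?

Baseline: Clean→Validate→Transform = 8+4+10 = 22 → 22 hours.
Since Validate is critical, the +3 change carries straight to that chain (now 25 hours).
No other chain overtakes it, so the finish is 25 hours.

25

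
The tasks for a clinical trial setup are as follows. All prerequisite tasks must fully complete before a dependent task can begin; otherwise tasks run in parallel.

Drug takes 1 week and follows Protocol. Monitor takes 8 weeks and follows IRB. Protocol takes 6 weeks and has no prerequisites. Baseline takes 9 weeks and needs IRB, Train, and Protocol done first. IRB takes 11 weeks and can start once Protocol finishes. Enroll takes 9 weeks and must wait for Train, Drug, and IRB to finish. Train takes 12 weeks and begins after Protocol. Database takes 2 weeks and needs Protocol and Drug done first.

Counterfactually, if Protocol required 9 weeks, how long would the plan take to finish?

As given, the longest chain is Protocol→Train→Baseline = 6+12+9 = 27, so the finish is 27 weeks.
Protocol lies on that path, so at 9 weeks the path becomes 30 weeks.
The critical path is still Protocol→Train→Baseline; finish is now 30 weeks.

30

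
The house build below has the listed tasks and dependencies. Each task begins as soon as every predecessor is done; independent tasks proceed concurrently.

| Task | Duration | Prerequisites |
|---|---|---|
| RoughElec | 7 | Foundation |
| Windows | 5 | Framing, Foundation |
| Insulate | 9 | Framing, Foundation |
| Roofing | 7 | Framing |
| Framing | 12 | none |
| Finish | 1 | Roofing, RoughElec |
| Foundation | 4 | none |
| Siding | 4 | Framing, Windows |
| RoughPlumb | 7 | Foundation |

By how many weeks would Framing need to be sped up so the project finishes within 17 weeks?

Current finish: 21 weeks; target: 17.
Framing is on every critical path, so each week cut from Framing cuts the finish by one (this holds down to a finish of 13).
Need 21 − 17 = 4 weeks off Framing → Framing becomes 8 weeks, finish becomes 17.

4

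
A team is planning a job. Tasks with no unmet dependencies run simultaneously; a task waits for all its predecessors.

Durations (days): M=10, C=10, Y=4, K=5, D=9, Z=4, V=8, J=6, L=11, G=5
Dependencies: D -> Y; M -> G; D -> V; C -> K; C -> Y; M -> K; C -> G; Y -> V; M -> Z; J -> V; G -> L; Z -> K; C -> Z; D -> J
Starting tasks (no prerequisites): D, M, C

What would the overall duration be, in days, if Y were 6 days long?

26

Actual critical path: M→G→L = 10+5+11 = 26 ⇒ 26 days.
Y has 4 days of float (longest path through it is 22).
That remains the longest chain; total 26 days.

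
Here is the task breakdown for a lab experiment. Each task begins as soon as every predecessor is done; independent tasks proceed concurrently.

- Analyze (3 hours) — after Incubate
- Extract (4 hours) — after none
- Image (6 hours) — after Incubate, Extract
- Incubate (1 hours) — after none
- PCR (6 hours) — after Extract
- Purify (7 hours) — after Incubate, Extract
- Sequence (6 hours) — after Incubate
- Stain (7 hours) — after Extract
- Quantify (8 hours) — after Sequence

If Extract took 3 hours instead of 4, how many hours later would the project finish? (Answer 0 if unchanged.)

The binding path is Incubate→Sequence→Quantify = 1+6+8 = 15; finish at 15 hours.
Extract has 4 hours of float (longest path through it is 11).
That remains the longest chain; total 15 hours.
Change in finish: 15 − 15 = +0 hours.

0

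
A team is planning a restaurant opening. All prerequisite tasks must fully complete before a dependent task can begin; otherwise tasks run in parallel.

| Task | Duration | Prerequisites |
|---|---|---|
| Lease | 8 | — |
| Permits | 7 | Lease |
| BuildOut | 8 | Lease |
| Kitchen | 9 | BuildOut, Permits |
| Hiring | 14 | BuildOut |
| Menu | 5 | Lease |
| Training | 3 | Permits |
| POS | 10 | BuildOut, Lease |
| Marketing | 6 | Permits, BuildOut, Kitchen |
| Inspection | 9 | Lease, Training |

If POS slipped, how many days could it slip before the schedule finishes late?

5

The longest chain is Lease→BuildOut→Kitchen→Marketing = 8+8+9+6 = 31; overall finish 31 days.
Longest path through POS: 26 days (earliest finish 26, latest finish 31).
So POS can slip 31 − 26 = 5 days.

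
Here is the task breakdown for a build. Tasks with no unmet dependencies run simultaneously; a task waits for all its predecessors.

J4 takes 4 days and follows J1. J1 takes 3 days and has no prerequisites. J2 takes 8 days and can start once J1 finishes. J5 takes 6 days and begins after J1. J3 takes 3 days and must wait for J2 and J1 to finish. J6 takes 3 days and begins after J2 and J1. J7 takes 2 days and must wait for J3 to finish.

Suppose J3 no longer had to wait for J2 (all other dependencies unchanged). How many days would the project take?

Before: longest chain J1→J2→J3→J7 = 3+8+3+2 = 16, finish 16.
Without J2→J3, J3's earliest start moves from 11 to 3.
New critical path: J1→J2→J6 = 3+8+3 = 14 ⇒ 14 days.

14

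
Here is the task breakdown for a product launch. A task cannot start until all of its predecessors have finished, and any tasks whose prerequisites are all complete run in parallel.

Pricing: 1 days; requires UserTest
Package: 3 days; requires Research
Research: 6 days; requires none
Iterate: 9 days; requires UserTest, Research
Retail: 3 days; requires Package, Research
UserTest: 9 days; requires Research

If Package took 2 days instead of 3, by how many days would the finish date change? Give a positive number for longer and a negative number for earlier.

The binding path is Research→UserTest→Iterate = 6+9+9 = 24; finish at 24 days.
The longest path through Package is only 12 days, so Package has float 12.
That remains the longest chain; total 24 days.
Change in finish: 24 − 24 = +0 days.

0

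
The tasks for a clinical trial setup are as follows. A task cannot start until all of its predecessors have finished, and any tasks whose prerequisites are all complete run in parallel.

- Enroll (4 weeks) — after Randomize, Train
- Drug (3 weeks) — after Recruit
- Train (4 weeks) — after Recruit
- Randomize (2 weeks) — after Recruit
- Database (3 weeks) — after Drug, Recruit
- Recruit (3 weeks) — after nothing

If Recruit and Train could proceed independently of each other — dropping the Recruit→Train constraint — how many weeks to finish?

With the dependency in place, Recruit→Train→Enroll = 3+4+4 = 11 sets the finish at 11 weeks.
Without Recruit→Train, Train's earliest start moves from 3 to 0.
New critical path: Recruit→Randomize→Enroll = 3+2+4 = 9 ⇒ 9 weeks.

9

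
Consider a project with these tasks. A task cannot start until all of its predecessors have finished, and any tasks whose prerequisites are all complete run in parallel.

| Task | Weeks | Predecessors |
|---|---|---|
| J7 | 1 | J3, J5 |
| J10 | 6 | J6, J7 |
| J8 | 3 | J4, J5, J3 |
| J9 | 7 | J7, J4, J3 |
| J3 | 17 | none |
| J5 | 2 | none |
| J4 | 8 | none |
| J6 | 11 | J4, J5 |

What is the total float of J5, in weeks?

J3→J7→J9 = 17+1+7 = 25 sets the makespan at 25 weeks.
Longest path through J5: 19 weeks (earliest finish 2, latest finish 8).
Float = 25 − 19 = 6.

6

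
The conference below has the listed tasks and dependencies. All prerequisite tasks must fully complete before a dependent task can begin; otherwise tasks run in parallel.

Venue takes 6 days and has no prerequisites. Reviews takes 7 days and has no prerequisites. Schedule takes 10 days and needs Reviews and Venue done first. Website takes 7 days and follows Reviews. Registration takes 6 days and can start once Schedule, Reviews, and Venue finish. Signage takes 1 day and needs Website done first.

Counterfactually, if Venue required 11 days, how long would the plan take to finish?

Critical path before the change: Reviews→Schedule→Registration = 7+10+6 = 23 giving 23 days.
Venue is off the critical path — its longest chain is 22 days, giving 1 of slack.
The binding chain switches to Venue→Schedule→Registration = 11+10+6 = 27; finish 27 days.

27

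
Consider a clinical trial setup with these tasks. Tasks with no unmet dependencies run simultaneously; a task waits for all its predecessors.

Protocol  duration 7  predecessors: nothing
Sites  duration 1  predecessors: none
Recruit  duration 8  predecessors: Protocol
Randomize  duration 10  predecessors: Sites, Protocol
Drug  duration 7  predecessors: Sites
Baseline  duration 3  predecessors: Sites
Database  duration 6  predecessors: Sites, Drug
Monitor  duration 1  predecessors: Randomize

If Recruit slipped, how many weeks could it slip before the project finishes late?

3

Critical path: Protocol→Randomize→Monitor = 7+10+1 = 18, so the finish is 18 weeks.
Longest path through Recruit: 15 weeks (earliest finish 15, latest finish 18).
So Recruit can slip 18 − 15 = 3 weeks.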